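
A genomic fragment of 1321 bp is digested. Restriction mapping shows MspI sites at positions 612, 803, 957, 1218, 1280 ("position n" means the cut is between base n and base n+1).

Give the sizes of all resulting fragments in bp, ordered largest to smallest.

Linear molecule, 5 cuts → 6 fragments:
  612 − 0 = 612 bp
  803 − 612 = 191 bp
  957 − 803 = 154 bp
  1218 − 957 = 261 bp
  1280 − 1218 = 62 bp
  1321 − 1280 = 41 bp
Sorted largest to smallest: 612, 261, 191, 154, 62, 41 bp.

612, 261, 191, 154, 62, 41 bp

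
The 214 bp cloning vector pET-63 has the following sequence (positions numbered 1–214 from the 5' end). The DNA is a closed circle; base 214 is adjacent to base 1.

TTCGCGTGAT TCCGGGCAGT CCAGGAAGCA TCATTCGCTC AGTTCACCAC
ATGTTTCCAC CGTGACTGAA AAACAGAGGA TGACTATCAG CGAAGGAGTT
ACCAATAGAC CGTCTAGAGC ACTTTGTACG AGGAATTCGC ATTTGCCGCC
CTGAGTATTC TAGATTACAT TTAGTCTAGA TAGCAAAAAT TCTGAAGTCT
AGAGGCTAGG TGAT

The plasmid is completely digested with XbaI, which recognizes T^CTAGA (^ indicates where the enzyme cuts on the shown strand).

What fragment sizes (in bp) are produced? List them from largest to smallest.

XbaI sites (TCTAGA) start at positions 113, 159, 175, 198.
XbaI cuts after the first base of each site, so after positions 113, 159, 175, 198.
Circular molecule, 4 cuts → 4 fragments:
  114–159 → 46 bp
  160–175 → 16 bp
  176–198 → 23 bp
  199–214 then 1–113 → 16 + 113 = 129 bp
Sorted largest to smallest: 129, 46, 23, 16 bp.

129, 46, 23, 16 bp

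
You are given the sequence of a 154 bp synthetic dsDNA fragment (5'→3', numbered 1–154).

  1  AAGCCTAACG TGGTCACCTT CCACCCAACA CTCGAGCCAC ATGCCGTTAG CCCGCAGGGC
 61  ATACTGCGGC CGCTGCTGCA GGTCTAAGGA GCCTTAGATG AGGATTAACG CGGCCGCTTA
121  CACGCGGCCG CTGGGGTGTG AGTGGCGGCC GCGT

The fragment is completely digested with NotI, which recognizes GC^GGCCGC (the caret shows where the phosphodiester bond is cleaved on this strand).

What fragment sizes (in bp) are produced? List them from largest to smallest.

67, 44, 21, 14, 8 bp

NotI sites (GCGGCCGC) start at positions 66, 110, 124, 145.
NotI cuts after base 2 of each site, so after positions 67, 111, 125, 146.
Linear molecule, 4 cuts → 5 fragments:
  1–67 → 67 bp
  68–111 → 44 bp
  112–125 → 14 bp
  126–146 → 21 bp
  147–154 → 8 bp
Sorted largest to smallest: 67, 44, 21, 14, 8 bp.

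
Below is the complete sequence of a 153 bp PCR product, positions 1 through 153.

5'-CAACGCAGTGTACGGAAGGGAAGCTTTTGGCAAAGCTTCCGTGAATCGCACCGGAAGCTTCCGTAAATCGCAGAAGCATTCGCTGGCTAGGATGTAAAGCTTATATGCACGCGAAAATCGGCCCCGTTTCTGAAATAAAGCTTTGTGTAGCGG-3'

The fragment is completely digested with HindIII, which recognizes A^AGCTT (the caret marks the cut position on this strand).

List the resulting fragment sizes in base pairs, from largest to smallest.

HindIII sites (AAGCTT) start at positions 21, 33, 55, 97, 138.
HindIII cuts after the first base of each site, so after positions 21, 33, 55, 97, 138.
Linear molecule, 5 cuts → 6 fragments:
  1–21 → 21 bp
  22–33 → 12 bp
  34–55 → 22 bp
  56–97 → 42 bp
  98–138 → 41 bp
  139–153 → 15 bp
Sorted largest to smallest: 42, 41, 22, 21, 15, 12 bp.

42, 41, 22, 21, 15, 12 bp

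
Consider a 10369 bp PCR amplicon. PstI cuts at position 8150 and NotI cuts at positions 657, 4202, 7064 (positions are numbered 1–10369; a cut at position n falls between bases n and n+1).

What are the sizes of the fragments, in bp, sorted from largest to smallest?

Combined cut positions (sorted): 657, 4202, 7064, 8150.
Linear molecule, 4 cuts → 5 fragments:
  657 − 0 = 657 bp
  4202 − 657 = 3545 bp
  7064 − 4202 = 2862 bp
  8150 − 7064 = 1086 bp
  10369 − 8150 = 2219 bp
Sorted largest to smallest: 3545, 2862, 2219, 1086, 657 bp.

3545, 2862, 2219, 1086, 657 bp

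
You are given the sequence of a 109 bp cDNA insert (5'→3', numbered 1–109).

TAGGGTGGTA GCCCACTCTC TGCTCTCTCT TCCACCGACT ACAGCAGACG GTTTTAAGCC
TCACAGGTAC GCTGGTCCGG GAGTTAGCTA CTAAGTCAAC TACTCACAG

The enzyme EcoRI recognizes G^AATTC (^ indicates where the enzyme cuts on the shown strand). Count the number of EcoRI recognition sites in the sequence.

0

No occurrence of GAATTC is present in the sequence.
EcoRI does not cut: 0 sites.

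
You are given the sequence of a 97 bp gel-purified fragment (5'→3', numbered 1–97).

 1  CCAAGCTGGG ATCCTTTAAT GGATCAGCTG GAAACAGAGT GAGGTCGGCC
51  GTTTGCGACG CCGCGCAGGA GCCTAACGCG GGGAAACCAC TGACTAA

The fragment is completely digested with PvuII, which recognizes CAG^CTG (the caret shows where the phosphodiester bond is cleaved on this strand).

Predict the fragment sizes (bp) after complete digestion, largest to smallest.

The PvuII site (CAGCTG) starts at position 25.
PvuII cuts after base 3 of each site, so after position 27.
Linear molecule, 1 cut → 2 fragments:
  1–27 → 27 bp
  28–97 → 70 bp
Sorted largest to smallest: 70, 27 bp.

70, 27 bp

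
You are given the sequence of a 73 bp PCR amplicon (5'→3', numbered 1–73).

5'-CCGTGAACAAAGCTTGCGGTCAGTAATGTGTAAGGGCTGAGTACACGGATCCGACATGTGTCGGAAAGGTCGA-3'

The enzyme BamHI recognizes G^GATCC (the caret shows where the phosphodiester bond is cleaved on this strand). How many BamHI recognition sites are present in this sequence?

GGATCC occurs starting at position 47.
BamHI cuts at 1 site.

1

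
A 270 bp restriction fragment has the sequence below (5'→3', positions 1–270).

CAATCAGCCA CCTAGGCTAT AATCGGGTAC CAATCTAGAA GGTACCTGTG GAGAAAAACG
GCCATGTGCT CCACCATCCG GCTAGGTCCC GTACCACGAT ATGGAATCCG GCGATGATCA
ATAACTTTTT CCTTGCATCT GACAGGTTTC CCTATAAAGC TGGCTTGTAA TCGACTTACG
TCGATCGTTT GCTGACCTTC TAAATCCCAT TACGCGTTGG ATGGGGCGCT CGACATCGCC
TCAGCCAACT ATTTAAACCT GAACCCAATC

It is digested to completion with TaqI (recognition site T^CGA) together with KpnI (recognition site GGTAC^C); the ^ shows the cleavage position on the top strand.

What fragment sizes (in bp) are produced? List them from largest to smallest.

126, 49, 40, 30, 15, 10 bp

TaqI sites (TCGA) start at positions 171, 181, 230.
TaqI cuts after the first base of each site, so after positions 171, 181, 230.
KpnI sites (GGTACC) start at positions 26, 41.
KpnI cuts after base 5 of each site (before the last base), so after positions 30, 45.
Combined cut positions: 30, 45, 171, 181, 230.
Linear molecule, 5 cuts → 6 fragments:
  1–30 → 30 bp
  31–45 → 15 bp
  46–171 → 126 bp
  172–181 → 10 bp
  182–230 → 49 bp
  231–270 → 40 bp
Sorted largest to smallest: 126, 49, 40, 30, 15, 10 bp.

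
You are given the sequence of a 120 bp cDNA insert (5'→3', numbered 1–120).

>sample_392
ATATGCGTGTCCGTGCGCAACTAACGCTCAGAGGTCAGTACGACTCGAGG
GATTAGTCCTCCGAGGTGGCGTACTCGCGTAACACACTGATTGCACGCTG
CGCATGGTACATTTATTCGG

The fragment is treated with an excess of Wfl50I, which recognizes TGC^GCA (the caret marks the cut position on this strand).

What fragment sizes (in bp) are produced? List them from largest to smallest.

85, 19, 16 bp

Wfl50I sites (TGCGCA) start at positions 14, 99.
Wfl50I cuts after base 3 of each site, so after positions 16, 101.
Linear molecule, 2 cuts → 3 fragments:
  1–16 → 16 bp
  17–101 → 85 bp
  102–120 → 19 bp
Sorted largest to smallest: 85, 19, 16 bp.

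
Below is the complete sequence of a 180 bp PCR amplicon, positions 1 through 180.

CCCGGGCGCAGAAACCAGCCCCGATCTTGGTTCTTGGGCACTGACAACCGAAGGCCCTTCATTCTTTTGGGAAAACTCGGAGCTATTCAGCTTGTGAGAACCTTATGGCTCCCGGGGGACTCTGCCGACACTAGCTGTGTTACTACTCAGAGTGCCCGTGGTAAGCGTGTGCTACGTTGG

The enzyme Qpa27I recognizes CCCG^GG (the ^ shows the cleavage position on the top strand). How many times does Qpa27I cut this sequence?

2

CCCGGG occurs starting at positions 1, 111.
Qpa27I cuts at 2 sites.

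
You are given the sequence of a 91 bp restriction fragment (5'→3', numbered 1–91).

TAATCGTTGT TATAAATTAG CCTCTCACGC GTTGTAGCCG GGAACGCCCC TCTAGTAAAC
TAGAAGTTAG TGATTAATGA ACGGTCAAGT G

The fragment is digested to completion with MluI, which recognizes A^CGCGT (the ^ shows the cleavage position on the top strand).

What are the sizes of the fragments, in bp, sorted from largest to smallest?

64, 27 bp

The MluI site (ACGCGT) starts at position 27.
MluI cuts after the first base of each site, so after position 27.
Linear molecule, 1 cut → 2 fragments:
  1–27 → 27 bp
  28–91 → 64 bp
Sorted largest to smallest: 64, 27 bp.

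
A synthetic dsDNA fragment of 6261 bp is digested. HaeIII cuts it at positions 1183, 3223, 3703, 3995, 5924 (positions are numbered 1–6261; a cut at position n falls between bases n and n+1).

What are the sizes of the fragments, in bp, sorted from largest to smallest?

2040, 1929, 1183, 480, 337, 292 bp

Linear molecule, 5 cuts → 6 fragments:
  1183 − 0 = 1183 bp
  3223 − 1183 = 2040 bp
  3703 − 3223 = 480 bp
  3995 − 3703 = 292 bp
  5924 − 3995 = 1929 bp
  6261 − 5924 = 337 bp
Sorted largest to smallest: 2040, 1929, 1183, 480, 337, 292 bp.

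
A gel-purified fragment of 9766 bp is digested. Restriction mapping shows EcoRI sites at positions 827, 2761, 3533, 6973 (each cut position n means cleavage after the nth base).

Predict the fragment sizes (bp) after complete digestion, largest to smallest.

Linear molecule, 4 cuts → 5 fragments:
  827 − 0 = 827 bp
  2761 − 827 = 1934 bp
  3533 − 2761 = 772 bp
  6973 − 3533 = 3440 bp
  9766 − 6973 = 2793 bp
Sorted largest to smallest: 3440, 2793, 1934, 827, 772 bp.

3440, 2793, 1934, 827, 772 bp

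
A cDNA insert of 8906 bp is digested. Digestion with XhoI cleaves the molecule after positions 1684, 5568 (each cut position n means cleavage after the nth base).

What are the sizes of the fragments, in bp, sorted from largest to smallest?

3884, 3338, 1684 bp

Linear molecule, 2 cuts → 3 fragments:
  1684 − 0 = 1684 bp
  5568 − 1684 = 3884 bp
  8906 − 5568 = 3338 bp
Sorted largest to smallest: 3884, 3338, 1684 bp.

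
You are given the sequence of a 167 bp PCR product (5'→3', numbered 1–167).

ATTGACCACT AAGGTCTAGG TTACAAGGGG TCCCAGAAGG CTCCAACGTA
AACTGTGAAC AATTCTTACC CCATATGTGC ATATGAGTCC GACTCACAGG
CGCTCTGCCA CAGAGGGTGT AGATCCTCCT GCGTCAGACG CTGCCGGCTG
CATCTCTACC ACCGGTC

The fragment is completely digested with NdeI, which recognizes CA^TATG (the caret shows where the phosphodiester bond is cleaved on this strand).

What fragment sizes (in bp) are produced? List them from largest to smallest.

NdeI sites (CATATG) start at positions 72, 80.
NdeI cuts after base 2 of each site, so after positions 73, 81.
Linear molecule, 2 cuts → 3 fragments:
  1–73 → 73 bp
  74–81 → 8 bp
  82–167 → 86 bp
Sorted largest to smallest: 86, 73, 8 bp.

86, 73, 8 bp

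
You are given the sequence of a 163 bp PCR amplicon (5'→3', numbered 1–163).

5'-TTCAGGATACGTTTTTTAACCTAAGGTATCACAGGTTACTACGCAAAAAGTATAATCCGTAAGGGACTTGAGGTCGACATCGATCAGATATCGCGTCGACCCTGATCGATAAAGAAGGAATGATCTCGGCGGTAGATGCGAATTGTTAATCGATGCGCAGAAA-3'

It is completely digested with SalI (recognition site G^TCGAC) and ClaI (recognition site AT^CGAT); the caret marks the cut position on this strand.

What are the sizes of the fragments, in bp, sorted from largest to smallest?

73, 44, 15, 13, 11, 7 bp

SalI sites (GTCGAC) start at positions 73, 95.
SalI cuts after the first base of each site, so after positions 73, 95.
ClaI sites (ATCGAT) start at positions 79, 105, 149.
ClaI cuts after base 2 of each site, so after positions 80, 106, 150.
Combined cut positions: 73, 80, 95, 106, 150.
Linear molecule, 5 cuts → 6 fragments:
  1–73 → 73 bp
  74–80 → 7 bp
  81–95 → 15 bp
  96–106 → 11 bp
  107–150 → 44 bp
  151–163 → 13 bp
Sorted largest to smallest: 73, 44, 15, 13, 11, 7 bp.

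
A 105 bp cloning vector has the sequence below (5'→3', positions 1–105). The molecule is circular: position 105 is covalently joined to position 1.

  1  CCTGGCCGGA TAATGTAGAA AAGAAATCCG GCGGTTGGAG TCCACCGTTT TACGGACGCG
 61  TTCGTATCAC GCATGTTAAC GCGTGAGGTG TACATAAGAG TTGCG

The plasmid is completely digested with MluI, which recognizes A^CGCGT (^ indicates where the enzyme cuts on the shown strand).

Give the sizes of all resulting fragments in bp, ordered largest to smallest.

MluI sites (ACGCGT) start at positions 56, 79.
MluI cuts after the first base of each site, so after positions 56, 79.
Circular molecule, 2 cuts → 2 fragments:
  57–79 → 23 bp
  80–105 then 1–56 → 26 + 56 = 82 bp
Sorted largest to smallest: 82, 23 bp.

82, 23 bp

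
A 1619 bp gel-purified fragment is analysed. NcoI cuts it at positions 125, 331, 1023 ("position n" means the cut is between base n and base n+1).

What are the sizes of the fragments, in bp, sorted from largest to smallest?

Linear molecule, 3 cuts → 4 fragments:
  125 − 0 = 125 bp
  331 − 125 = 206 bp
  1023 − 331 = 692 bp
  1619 − 1023 = 596 bp
Sorted largest to smallest: 692, 596, 206, 125 bp.

692, 596, 206, 125 bp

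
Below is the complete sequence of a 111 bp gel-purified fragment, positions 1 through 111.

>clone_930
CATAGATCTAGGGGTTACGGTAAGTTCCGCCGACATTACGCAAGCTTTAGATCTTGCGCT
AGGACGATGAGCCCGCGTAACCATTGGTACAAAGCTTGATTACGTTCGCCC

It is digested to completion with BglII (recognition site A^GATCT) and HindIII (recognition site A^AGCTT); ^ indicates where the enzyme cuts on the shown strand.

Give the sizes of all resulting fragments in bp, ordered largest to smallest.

43, 38, 19, 7, 4 bp

BglII sites (AGATCT) start at positions 4, 49.
BglII cuts after the first base of each site, so after positions 4, 49.
HindIII sites (AAGCTT) start at positions 42, 92.
HindIII cuts after the first base of each site, so after positions 42, 92.
Combined cut positions: 4, 42, 49, 92.
Linear molecule, 4 cuts → 5 fragments:
  1–4 → 4 bp
  5–42 → 38 bp
  43–49 → 7 bp
  50–92 → 43 bp
  93–111 → 19 bp
Sorted largest to smallest: 43, 38, 19, 7, 4 bp.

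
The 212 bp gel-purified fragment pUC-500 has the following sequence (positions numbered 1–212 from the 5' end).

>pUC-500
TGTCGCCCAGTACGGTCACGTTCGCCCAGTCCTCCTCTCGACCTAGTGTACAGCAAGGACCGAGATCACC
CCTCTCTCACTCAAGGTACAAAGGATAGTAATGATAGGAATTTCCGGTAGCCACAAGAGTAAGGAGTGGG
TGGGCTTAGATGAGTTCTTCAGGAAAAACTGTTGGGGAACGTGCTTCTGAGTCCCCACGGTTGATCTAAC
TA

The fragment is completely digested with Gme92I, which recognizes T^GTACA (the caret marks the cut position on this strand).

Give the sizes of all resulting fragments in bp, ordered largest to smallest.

165, 47 bp

The Gme92I site (TGTACA) starts at position 47.
Gme92I cuts after the first base of each site, so after position 47.
Linear molecule, 1 cut → 2 fragments:
  1–47 → 47 bp
  48–212 → 165 bp
Sorted largest to smallest: 165, 47 bp.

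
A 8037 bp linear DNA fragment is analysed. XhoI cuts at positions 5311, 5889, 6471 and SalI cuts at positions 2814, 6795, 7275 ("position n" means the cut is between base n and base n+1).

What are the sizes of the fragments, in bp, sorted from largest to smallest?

2814, 2497, 762, 582, 578, 480, 324 bp

Combined cut positions (sorted): 2814, 5311, 5889, 6471, 6795, 7275.
Linear molecule, 6 cuts → 7 fragments:
  2814 − 0 = 2814 bp
  5311 − 2814 = 2497 bp
  5889 − 5311 = 578 bp
  6471 − 5889 = 582 bp
  6795 − 6471 = 324 bp
  7275 − 6795 = 480 bp
  8037 − 7275 = 762 bp
Sorted largest to smallest: 2814, 2497, 762, 582, 578, 480, 324 bp.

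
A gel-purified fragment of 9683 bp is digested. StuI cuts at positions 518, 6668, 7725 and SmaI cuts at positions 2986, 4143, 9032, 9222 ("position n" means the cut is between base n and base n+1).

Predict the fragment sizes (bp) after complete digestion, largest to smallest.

Combined cut positions (sorted): 518, 2986, 4143, 6668, 7725, 9032, 9222.
Linear molecule, 7 cuts → 8 fragments:
  518 − 0 = 518 bp
  2986 − 518 = 2468 bp
  4143 − 2986 = 1157 bp
  6668 − 4143 = 2525 bp
  7725 − 6668 = 1057 bp
  9032 − 7725 = 1307 bp
  9222 − 9032 = 190 bp
  9683 − 9222 = 461 bp
Sorted largest to smallest: 2525, 2468, 1307, 1157, 1057, 518, 461, 190 bp.

2525, 2468, 1307, 1157, 1057, 518, 461, 190 bp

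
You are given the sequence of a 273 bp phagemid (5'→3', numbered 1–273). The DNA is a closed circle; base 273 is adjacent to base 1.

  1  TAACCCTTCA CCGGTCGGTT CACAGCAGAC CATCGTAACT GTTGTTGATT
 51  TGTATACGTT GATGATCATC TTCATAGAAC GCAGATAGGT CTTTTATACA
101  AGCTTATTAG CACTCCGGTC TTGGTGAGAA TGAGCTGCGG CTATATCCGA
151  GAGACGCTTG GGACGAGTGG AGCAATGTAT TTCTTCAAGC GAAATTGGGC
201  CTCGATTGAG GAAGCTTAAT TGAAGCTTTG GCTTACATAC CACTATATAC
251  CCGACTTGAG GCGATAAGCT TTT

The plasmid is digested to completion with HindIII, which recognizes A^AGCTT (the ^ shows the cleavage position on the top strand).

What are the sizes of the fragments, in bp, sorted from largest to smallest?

112, 107, 43, 11 bp

HindIII sites (AAGCTT) start at positions 100, 212, 223, 266.
HindIII cuts after the first base of each site, so after positions 100, 212, 223, 266.
Circular molecule, 4 cuts → 4 fragments:
  101–212 → 112 bp
  213–223 → 11 bp
  224–266 → 43 bp
  267–273 then 1–100 → 7 + 100 = 107 bp
Sorted largest to smallest: 112, 107, 43, 11 bp.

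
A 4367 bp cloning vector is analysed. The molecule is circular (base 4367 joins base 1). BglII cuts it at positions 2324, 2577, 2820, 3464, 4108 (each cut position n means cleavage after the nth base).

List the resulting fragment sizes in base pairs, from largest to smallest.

2583, 644, 644, 253, 243 bp

Circular molecule, 5 cuts → 5 fragments:
  2577 − 2324 = 253 bp
  2820 − 2577 = 243 bp
  3464 − 2820 = 644 bp
  4108 − 3464 = 644 bp
  wrap: 4367 − 4108 + 2324 = 2583 bp
Sorted largest to smallest: 2583, 644, 644, 253, 243 bp.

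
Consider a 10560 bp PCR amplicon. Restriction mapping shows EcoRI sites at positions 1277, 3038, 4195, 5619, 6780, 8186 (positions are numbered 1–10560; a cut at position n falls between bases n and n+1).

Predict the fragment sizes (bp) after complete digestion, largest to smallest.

Linear molecule, 6 cuts → 7 fragments:
  1277 − 0 = 1277 bp
  3038 − 1277 = 1761 bp
  4195 − 3038 = 1157 bp
  5619 − 4195 = 1424 bp
  6780 − 5619 = 1161 bp
  8186 − 6780 = 1406 bp
  10560 − 8186 = 2374 bp
Sorted largest to smallest: 2374, 1761, 1424, 1406, 1277, 1161, 1157 bp.

2374, 1761, 1424, 1406, 1277, 1161, 1157 bp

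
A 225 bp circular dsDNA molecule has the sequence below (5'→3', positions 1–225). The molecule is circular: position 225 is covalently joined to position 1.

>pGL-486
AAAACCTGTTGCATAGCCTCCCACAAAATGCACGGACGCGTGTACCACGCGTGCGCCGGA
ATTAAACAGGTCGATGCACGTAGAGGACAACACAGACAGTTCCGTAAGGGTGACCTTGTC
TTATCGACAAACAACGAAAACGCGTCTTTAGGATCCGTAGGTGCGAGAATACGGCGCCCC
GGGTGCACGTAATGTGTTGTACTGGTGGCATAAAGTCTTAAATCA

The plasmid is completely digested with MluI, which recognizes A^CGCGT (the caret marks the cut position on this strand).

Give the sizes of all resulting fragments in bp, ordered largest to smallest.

121, 93, 11 bp

MluI sites (ACGCGT) start at positions 36, 47, 140.
MluI cuts after the first base of each site, so after positions 36, 47, 140.
Circular molecule, 3 cuts → 3 fragments:
  37–47 → 11 bp
  48–140 → 93 bp
  141–225 then 1–36 → 85 + 36 = 121 bp
Sorted largest to smallest: 121, 93, 11 bp.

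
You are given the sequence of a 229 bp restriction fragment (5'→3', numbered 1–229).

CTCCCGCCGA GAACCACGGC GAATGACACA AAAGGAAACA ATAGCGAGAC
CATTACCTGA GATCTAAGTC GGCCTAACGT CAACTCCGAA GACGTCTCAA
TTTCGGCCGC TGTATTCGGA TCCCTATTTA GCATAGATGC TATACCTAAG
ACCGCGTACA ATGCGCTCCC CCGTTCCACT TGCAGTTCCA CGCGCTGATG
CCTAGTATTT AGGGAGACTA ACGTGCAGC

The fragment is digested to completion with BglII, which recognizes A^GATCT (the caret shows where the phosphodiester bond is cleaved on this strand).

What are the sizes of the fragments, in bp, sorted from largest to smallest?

169, 60 bp

The BglII site (AGATCT) starts at position 60.
BglII cuts after the first base of each site, so after position 60.
Linear molecule, 1 cut → 2 fragments:
  1–60 → 60 bp
  61–229 → 169 bp
Sorted largest to smallest: 169, 60 bp.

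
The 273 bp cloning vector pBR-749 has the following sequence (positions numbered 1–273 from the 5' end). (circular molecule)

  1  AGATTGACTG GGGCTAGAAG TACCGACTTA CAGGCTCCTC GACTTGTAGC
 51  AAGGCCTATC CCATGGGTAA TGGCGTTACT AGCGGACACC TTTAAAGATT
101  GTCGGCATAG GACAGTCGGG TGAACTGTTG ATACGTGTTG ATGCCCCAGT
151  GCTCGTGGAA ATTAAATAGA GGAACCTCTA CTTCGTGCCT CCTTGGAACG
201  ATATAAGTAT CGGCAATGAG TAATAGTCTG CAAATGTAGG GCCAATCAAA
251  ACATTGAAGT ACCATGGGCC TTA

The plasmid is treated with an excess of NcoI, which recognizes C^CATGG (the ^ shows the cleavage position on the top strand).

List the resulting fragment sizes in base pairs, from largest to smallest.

NcoI sites (CCATGG) start at positions 61, 262.
NcoI cuts after the first base of each site, so after positions 61, 262.
Circular molecule, 2 cuts → 2 fragments:
  62–262 → 201 bp
  263–273 then 1–61 → 11 + 61 = 72 bp
Sorted largest to smallest: 201, 72 bp.

201, 72 bp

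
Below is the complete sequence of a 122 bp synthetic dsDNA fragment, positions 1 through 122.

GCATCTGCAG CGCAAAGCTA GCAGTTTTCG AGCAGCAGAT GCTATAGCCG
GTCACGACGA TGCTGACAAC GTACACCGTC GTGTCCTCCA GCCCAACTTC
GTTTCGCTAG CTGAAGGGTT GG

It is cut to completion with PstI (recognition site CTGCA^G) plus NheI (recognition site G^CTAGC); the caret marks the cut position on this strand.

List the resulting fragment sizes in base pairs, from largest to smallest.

89, 16, 9, 8 bp

The PstI site (CTGCAG) starts at position 5.
PstI cuts after base 5 of each site (before the last base), so after position 9.
NheI sites (GCTAGC) start at positions 17, 106.
NheI cuts after the first base of each site, so after positions 17, 106.
Combined cut positions: 9, 17, 106.
Linear molecule, 3 cuts → 4 fragments:
  1–9 → 9 bp
  10–17 → 8 bp
  18–106 → 89 bp
  107–122 → 16 bp
Sorted largest to smallest: 89, 16, 9, 8 bp.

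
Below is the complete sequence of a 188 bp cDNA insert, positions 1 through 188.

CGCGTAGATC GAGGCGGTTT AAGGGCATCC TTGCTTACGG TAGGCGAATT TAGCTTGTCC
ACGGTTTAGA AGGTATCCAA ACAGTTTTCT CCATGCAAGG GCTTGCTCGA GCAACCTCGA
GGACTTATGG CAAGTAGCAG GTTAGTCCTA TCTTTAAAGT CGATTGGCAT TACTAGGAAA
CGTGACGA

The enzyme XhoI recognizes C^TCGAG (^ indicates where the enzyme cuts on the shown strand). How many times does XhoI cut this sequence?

CTCGAG occurs starting at positions 106, 116.
XhoI cuts at 2 sites.

2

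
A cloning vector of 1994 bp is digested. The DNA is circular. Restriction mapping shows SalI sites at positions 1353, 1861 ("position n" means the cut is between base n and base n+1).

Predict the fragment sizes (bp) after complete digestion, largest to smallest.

1486, 508 bp

Circular molecule, 2 cuts → 2 fragments:
  1861 − 1353 = 508 bp
  wrap: 1994 − 1861 + 1353 = 1486 bp
Sorted largest to smallest: 1486, 508 bp.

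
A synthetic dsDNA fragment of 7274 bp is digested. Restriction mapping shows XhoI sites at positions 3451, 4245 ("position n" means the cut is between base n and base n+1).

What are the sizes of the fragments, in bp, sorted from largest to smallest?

3451, 3029, 794 bp

Linear molecule, 2 cuts → 3 fragments:
  3451 − 0 = 3451 bp
  4245 − 3451 = 794 bp
  7274 − 4245 = 3029 bp
Sorted largest to smallest: 3451, 3029, 794 bp.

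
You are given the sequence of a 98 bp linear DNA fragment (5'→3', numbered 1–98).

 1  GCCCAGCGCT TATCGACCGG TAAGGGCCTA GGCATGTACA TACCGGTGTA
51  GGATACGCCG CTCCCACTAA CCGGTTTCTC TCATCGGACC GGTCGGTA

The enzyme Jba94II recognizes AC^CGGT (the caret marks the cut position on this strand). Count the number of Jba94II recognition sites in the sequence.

ACCGGT occurs starting at positions 16, 42, 70, 88.
Jba94II cuts at 4 sites.

4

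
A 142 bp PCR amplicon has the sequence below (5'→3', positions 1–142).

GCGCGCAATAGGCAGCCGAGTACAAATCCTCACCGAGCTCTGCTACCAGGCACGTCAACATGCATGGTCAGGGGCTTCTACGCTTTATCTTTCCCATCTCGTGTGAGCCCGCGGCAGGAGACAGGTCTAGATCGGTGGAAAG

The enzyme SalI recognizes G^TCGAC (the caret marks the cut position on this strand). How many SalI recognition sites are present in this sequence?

0

No occurrence of GTCGAC is present in the sequence.
SalI does not cut: 0 sites.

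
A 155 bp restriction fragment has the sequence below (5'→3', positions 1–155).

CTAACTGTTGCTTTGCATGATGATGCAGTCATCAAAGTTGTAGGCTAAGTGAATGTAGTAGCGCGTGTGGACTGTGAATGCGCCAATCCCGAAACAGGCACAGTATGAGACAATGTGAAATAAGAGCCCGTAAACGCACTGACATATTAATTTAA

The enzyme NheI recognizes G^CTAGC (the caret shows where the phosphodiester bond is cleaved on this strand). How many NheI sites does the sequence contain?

No occurrence of GCTAGC is present in the sequence.
NheI does not cut: 0 sites.

0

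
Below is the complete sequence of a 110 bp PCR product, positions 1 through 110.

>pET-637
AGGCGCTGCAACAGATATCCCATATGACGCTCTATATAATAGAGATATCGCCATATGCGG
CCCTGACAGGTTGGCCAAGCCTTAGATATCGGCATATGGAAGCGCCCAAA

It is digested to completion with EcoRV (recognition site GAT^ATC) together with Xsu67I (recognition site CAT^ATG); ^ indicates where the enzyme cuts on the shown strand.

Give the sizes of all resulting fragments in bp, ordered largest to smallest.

EcoRV sites (GATATC) start at positions 14, 44, 85.
EcoRV cuts after base 3 of each site, so after positions 16, 46, 87.
Xsu67I sites (CATATG) start at positions 21, 52, 93.
Xsu67I cuts after base 3 of each site, so after positions 23, 54, 95.
Combined cut positions: 16, 23, 46, 54, 87, 95.
Linear molecule, 6 cuts → 7 fragments:
  1–16 → 16 bp
  17–23 → 7 bp
  24–46 → 23 bp
  47–54 → 8 bp
  55–87 → 33 bp
  88–95 → 8 bp
  96–110 → 15 bp
Sorted largest to smallest: 33, 23, 16, 15, 8, 8, 7 bp.

33, 23, 16, 15, 8, 8, 7 bp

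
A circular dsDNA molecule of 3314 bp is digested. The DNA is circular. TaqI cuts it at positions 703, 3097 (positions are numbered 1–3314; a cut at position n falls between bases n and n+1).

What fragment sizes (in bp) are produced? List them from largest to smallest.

Circular molecule, 2 cuts → 2 fragments:
  3097 − 703 = 2394 bp
  wrap: 3314 − 3097 + 703 = 920 bp
Sorted largest to smallest: 2394, 920 bp.

2394, 920 bp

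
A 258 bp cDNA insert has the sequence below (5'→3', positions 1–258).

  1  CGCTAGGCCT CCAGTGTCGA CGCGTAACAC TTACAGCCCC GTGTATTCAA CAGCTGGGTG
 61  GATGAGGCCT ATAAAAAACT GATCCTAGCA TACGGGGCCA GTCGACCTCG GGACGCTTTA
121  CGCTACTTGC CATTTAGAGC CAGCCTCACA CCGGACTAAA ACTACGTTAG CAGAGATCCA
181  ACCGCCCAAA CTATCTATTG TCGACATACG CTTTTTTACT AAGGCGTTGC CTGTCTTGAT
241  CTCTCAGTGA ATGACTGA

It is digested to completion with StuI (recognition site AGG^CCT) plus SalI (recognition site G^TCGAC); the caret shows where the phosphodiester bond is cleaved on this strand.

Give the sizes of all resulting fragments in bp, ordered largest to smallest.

StuI sites (AGGCCT) start at positions 5, 65.
StuI cuts after base 3 of each site, so after positions 7, 67.
SalI sites (GTCGAC) start at positions 16, 101, 200.
SalI cuts after the first base of each site, so after positions 16, 101, 200.
Combined cut positions: 7, 16, 67, 101, 200.
Linear molecule, 5 cuts → 6 fragments:
  1–7 → 7 bp
  8–16 → 9 bp
  17–67 → 51 bp
  68–101 → 34 bp
  102–200 → 99 bp
  201–258 → 58 bp
Sorted largest to smallest: 99, 58, 51, 34, 9, 7 bp.

99, 58, 51, 34, 9, 7 bp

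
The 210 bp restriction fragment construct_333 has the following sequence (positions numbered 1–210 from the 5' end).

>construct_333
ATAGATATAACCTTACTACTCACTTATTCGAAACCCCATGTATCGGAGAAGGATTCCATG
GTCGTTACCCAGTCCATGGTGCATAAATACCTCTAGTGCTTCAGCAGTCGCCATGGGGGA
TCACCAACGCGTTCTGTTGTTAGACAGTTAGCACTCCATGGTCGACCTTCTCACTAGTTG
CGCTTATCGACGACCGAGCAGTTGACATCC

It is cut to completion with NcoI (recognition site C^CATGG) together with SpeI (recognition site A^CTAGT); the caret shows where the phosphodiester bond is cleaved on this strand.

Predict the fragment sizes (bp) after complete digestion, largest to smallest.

NcoI sites (CCATGG) start at positions 56, 74, 111, 156.
NcoI cuts after the first base of each site, so after positions 56, 74, 111, 156.
The SpeI site (ACTAGT) starts at position 173.
SpeI cuts after the first base of each site, so after position 173.
Combined cut positions: 56, 74, 111, 156, 173.
Linear molecule, 5 cuts → 6 fragments:
  1–56 → 56 bp
  57–74 → 18 bp
  75–111 → 37 bp
  112–156 → 45 bp
  157–173 → 17 bp
  174–210 → 37 bp
Sorted largest to smallest: 56, 45, 37, 37, 18, 17 bp.

56, 45, 37, 37, 18, 17 bp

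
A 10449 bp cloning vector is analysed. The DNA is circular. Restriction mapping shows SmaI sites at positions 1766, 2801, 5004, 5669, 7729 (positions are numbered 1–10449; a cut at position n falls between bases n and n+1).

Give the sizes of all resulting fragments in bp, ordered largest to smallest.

Circular molecule, 5 cuts → 5 fragments:
  2801 − 1766 = 1035 bp
  5004 − 2801 = 2203 bp
  5669 − 5004 = 665 bp
  7729 − 5669 = 2060 bp
  wrap: 10449 − 7729 + 1766 = 4486 bp
Sorted largest to smallest: 4486, 2203, 2060, 1035, 665 bp.

4486, 2203, 2060, 1035, 665 bp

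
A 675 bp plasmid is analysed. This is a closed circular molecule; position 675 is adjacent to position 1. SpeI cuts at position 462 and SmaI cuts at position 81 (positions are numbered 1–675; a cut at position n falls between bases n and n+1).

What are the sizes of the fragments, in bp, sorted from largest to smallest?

Combined cut positions (sorted): 81, 462.
Circular molecule, 2 cuts → 2 fragments:
  462 − 81 = 381 bp
  wrap: 675 − 462 + 81 = 294 bp
Sorted largest to smallest: 381, 294 bp.

381, 294 bp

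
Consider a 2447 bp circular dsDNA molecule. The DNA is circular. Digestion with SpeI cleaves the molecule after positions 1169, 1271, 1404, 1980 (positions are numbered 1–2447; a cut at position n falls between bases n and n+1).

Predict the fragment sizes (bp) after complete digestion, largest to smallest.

Circular molecule, 4 cuts → 4 fragments:
  1271 − 1169 = 102 bp
  1404 − 1271 = 133 bp
  1980 − 1404 = 576 bp
  wrap: 2447 − 1980 + 1169 = 1636 bp
Sorted largest to smallest: 1636, 576, 133, 102 bp.

1636, 576, 133, 102 bp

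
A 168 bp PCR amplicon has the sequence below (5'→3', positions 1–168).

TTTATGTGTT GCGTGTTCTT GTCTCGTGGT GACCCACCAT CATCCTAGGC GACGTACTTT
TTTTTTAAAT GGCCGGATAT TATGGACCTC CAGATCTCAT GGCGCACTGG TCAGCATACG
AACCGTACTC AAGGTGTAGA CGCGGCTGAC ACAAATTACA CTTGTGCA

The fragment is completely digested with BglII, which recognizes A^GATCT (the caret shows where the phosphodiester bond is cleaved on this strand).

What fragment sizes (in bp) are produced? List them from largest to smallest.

92, 76 bp

The BglII site (AGATCT) starts at position 92.
BglII cuts after the first base of each site, so after position 92.
Linear molecule, 1 cut → 2 fragments:
  1–92 → 92 bp
  93–168 → 76 bp
Sorted largest to smallest: 92, 76 bp.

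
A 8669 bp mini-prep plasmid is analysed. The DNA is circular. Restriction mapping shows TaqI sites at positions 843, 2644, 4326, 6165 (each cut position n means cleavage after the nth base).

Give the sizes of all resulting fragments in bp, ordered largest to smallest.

Circular molecule, 4 cuts → 4 fragments:
  2644 − 843 = 1801 bp
  4326 − 2644 = 1682 bp
  6165 − 4326 = 1839 bp
  wrap: 8669 − 6165 + 843 = 3347 bp
Sorted largest to smallest: 3347, 1839, 1801, 1682 bp.

3347, 1839, 1801, 1682 bp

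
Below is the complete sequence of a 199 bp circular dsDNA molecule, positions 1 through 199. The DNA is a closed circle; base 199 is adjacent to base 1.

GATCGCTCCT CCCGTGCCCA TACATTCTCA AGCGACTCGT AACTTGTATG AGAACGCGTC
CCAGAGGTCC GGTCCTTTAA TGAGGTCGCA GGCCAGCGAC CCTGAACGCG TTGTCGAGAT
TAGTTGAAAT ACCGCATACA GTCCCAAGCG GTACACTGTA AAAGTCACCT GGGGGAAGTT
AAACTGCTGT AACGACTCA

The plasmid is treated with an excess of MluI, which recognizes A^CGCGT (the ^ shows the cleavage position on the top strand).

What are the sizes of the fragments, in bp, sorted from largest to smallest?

147, 52 bp

MluI sites (ACGCGT) start at positions 54, 106.
MluI cuts after the first base of each site, so after positions 54, 106.
Circular molecule, 2 cuts → 2 fragments:
  55–106 → 52 bp
  107–199 then 1–54 → 93 + 54 = 147 bp
Sorted largest to smallest: 147, 52 bp.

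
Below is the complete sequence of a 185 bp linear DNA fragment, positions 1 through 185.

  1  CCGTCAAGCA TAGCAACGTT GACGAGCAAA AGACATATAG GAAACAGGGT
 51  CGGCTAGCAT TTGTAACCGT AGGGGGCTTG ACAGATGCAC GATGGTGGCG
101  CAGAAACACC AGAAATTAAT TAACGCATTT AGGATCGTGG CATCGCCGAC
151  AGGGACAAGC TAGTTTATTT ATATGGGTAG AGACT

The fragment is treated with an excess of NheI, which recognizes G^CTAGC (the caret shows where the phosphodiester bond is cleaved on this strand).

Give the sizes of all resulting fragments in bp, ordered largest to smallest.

The NheI site (GCTAGC) starts at position 53.
NheI cuts after the first base of each site, so after position 53.
Linear molecule, 1 cut → 2 fragments:
  1–53 → 53 bp
  54–185 → 132 bp
Sorted largest to smallest: 132, 53 bp.

132, 53 bp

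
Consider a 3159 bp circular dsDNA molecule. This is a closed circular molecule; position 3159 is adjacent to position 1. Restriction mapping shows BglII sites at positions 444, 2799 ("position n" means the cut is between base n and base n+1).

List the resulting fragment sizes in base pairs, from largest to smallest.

Circular molecule, 2 cuts → 2 fragments:
  2799 − 444 = 2355 bp
  wrap: 3159 − 2799 + 444 = 804 bp
Sorted largest to smallest: 2355, 804 bp.

2355, 804 bp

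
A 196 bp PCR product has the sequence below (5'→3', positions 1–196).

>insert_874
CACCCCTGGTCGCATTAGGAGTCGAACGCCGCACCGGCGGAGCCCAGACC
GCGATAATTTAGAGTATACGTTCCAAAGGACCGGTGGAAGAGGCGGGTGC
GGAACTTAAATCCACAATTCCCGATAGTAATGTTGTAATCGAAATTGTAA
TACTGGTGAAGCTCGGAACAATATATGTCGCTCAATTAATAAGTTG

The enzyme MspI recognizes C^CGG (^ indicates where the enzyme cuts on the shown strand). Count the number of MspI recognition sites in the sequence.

CCGG occurs starting at positions 34, 81.
MspI cuts at 2 sites.

2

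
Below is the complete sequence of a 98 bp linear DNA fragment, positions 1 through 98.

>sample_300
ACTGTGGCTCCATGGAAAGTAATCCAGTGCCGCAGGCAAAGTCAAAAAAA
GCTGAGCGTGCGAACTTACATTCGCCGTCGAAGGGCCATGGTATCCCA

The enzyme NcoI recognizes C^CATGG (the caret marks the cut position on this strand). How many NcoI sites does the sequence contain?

CCATGG occurs starting at positions 10, 86.
NcoI cuts at 2 sites.

2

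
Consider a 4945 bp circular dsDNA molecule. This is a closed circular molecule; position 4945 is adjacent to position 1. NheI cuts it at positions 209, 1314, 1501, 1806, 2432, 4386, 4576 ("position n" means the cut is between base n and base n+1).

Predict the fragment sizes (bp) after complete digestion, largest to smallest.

1954, 1105, 626, 578, 305, 190, 187 bp

Circular molecule, 7 cuts → 7 fragments:
  1314 − 209 = 1105 bp
  1501 − 1314 = 187 bp
  1806 − 1501 = 305 bp
  2432 − 1806 = 626 bp
  4386 − 2432 = 1954 bp
  4576 − 4386 = 190 bp
  wrap: 4945 − 4576 + 209 = 578 bp
Sorted largest to smallest: 1954, 1105, 626, 578, 305, 190, 187 bp.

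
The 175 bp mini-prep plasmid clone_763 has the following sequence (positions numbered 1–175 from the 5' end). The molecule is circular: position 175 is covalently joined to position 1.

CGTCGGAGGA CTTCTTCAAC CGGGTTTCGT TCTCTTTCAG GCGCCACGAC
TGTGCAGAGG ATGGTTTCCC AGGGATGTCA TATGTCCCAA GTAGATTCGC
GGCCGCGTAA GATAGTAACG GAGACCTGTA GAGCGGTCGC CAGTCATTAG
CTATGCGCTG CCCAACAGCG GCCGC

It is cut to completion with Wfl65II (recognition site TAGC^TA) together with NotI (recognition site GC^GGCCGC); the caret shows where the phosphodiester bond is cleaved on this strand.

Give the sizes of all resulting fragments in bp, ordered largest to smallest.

The Wfl65II site (TAGCTA) starts at position 148.
Wfl65II cuts after base 4 of each site, so after position 151.
NotI sites (GCGGCCGC) start at positions 99, 168.
NotI cuts after base 2 of each site, so after positions 100, 169.
Combined cut positions: 100, 151, 169.
Circular molecule, 3 cuts → 3 fragments:
  101–151 → 51 bp
  152–169 → 18 bp
  170–175 then 1–100 → 6 + 100 = 106 bp
Sorted largest to smallest: 106, 51, 18 bp.

106, 51, 18 bp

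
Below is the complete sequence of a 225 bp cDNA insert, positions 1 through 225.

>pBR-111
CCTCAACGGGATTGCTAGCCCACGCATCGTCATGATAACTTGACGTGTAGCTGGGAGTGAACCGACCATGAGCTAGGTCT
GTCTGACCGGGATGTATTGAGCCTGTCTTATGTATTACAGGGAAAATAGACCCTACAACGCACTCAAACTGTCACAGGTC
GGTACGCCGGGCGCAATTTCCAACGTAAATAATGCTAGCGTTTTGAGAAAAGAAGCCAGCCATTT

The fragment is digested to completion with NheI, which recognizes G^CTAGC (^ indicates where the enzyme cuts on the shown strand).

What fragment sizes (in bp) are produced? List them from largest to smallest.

NheI sites (GCTAGC) start at positions 14, 194.
NheI cuts after the first base of each site, so after positions 14, 194.
Linear molecule, 2 cuts → 3 fragments:
  1–14 → 14 bp
  15–194 → 180 bp
  195–225 → 31 bp
Sorted largest to smallest: 180, 31, 14 bp.

180, 31, 14 bp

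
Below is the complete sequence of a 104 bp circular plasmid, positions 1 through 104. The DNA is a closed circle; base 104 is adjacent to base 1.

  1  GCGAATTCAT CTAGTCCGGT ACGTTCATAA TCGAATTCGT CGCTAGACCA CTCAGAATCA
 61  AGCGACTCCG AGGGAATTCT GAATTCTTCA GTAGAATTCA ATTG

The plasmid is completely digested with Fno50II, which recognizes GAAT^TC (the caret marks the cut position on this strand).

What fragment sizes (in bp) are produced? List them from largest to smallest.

41, 30, 13, 13, 7 bp

Fno50II sites (GAATTC) start at positions 3, 33, 74, 81, 94.
Fno50II cuts after base 4 of each site, so after positions 6, 36, 77, 84, 97.
Circular molecule, 5 cuts → 5 fragments:
  7–36 → 30 bp
  37–77 → 41 bp
  78–84 → 7 bp
  85–97 → 13 bp
  98–104 then 1–6 → 7 + 6 = 13 bp
Sorted largest to smallest: 41, 30, 13, 13, 7 bp.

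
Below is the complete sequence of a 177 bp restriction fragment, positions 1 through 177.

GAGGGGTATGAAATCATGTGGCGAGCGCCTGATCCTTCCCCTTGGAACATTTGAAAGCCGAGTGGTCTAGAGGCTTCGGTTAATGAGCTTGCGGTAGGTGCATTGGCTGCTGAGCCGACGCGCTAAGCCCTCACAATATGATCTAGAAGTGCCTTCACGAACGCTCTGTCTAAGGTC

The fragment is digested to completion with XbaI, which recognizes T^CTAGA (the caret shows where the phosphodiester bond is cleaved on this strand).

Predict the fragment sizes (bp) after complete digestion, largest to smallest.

76, 66, 35 bp

XbaI sites (TCTAGA) start at positions 66, 142.
XbaI cuts after the first base of each site, so after positions 66, 142.
Linear molecule, 2 cuts → 3 fragments:
  1–66 → 66 bp
  67–142 → 76 bp
  143–177 → 35 bp
Sorted largest to smallest: 76, 66, 35 bp.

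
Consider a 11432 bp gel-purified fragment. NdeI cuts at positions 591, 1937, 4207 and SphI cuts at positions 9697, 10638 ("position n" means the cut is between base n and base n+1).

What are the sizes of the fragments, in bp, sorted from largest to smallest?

5490, 2270, 1346, 941, 794, 591 bp

Combined cut positions (sorted): 591, 1937, 4207, 9697, 10638.
Linear molecule, 5 cuts → 6 fragments:
  591 − 0 = 591 bp
  1937 − 591 = 1346 bp
  4207 − 1937 = 2270 bp
  9697 − 4207 = 5490 bp
  10638 − 9697 = 941 bp
  11432 − 10638 = 794 bp
Sorted largest to smallest: 5490, 2270, 1346, 941, 794, 591 bp.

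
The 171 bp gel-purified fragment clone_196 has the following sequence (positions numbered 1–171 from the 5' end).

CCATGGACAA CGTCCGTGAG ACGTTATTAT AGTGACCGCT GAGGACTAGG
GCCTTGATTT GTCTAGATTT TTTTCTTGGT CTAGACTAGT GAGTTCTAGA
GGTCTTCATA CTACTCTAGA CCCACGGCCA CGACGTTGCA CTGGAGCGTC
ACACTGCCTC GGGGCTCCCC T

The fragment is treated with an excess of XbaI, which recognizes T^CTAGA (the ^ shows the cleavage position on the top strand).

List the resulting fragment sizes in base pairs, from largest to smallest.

XbaI sites (TCTAGA) start at positions 62, 80, 95, 115.
XbaI cuts after the first base of each site, so after positions 62, 80, 95, 115.
Linear molecule, 4 cuts → 5 fragments:
  1–62 → 62 bp
  63–80 → 18 bp
  81–95 → 15 bp
  96–115 → 20 bp
  116–171 → 56 bp
Sorted largest to smallest: 62, 56, 20, 18, 15 bp.

62, 56, 20, 18, 15 bp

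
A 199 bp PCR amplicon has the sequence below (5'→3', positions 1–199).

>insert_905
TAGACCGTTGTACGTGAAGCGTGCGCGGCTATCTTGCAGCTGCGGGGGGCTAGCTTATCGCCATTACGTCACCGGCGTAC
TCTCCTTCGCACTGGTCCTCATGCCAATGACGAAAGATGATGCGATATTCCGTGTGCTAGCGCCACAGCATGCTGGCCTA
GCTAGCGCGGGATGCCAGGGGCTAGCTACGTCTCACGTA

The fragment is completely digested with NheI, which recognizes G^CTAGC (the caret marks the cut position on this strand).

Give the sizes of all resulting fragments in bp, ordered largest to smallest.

NheI sites (GCTAGC) start at positions 49, 136, 161, 181.
NheI cuts after the first base of each site, so after positions 49, 136, 161, 181.
Linear molecule, 4 cuts → 5 fragments:
  1–49 → 49 bp
  50–136 → 87 bp
  137–161 → 25 bp
  162–181 → 20 bp
  182–199 → 18 bp
Sorted largest to smallest: 87, 49, 25, 20, 18 bp.

87, 49, 25, 20, 18 bp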